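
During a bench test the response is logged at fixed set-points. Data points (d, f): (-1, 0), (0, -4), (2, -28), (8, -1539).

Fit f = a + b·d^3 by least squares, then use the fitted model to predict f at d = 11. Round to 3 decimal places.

Sums needed: Σ1 = 4, Σd^3 = 519, Σd^3·d^3 = 262209.
Moment sums: Σf = -1571, Σd^3·f = -788192.
Eliminating b: 262209·(row 1) − 519·(row 2) gives 779475·a = 262209·(-1571) − 519·(-788192) = -2858691, so a = -952897/259825.
Then b = ((-788192) − 519·(-952897/259825))/262209 = -2337419/779475.
At d = 11: f̂ = (-952897/259825)·(1) + (-2337419/779475)·(1331) = -622792676/155895.

f̂ = -3994.950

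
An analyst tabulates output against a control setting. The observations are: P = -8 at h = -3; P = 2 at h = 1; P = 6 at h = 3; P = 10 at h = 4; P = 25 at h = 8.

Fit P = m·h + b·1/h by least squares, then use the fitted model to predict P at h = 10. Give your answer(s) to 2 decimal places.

P̂ = 29.48

The normal equations are: 99·m + 5·b = 284;  5·m + (749/576)·b = 295/24.
(Σh·h = 99, Σh·1/h = 5, Σ1/h·1/h = 749/576, Σh·P = 284, Σ1/h·P = 295/24.)
Eliminating b: (749/576)·(row 1) − 5·(row 2) gives (6639/64)·m = (749/576)·284 − 5·(295/24) = 44329/144, so m = 177316/59751.
Then b = ((295/24) − 5·(177316/59751))/(749/576) = -13000/6639.
At h = 10: P̂ = (177316/59751)·(10) + (-13000/6639)·(1/10) = 1761460/59751.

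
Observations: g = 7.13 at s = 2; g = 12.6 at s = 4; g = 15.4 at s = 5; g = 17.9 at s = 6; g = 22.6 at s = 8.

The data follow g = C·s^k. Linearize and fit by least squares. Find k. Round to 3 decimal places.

With ln gᵢ as the transformed response and ln sᵢ as the regressor:
Over the data: Σln s = 7.5601, Σ(ln s)² = 12.5270, Σln g = 13.2351, Σln s·ln g = 20.9273.
Normal system: [[12.5270, 7.5601]; [7.5601, 5]]·[k, ln C]ᵀ = [20.9273, 13.2351]ᵀ.
Δ = 12.5270·5 − (7.5601)² = 5.4804; k = (20.9273·5 − 7.5601·13.2351)/5.4804 = 0.83529, ln C = (12.5270·13.2351 − 7.5601·20.9273)/5.4804 = 1.38405.

k = 0.835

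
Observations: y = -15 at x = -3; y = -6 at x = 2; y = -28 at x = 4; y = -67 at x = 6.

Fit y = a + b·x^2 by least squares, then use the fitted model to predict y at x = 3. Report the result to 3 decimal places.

Entries of MᵀM: Σ1 = 4, Σx^2 = 65, Σx^2·x^2 = 1649.
Right-hand side: Σy = -116, Σx^2·y = -3019.
Determinant 4·1649 − 65² = 2371.
a = ((-116)·1649 − 65·(-3019))/2371 = 4951/2371; b = (4·(-3019) − 65·(-116))/2371 = -4536/2371.
At x = 3: ŷ = (4951/2371)·(1) + (-4536/2371)·(9) = -35873/2371.

ŷ = -15.130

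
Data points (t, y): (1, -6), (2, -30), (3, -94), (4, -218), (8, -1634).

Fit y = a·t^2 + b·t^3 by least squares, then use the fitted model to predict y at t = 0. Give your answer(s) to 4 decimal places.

MᵀM·[a, b]ᵀ = Mᵀy reads: 4450·a + 34068·b = -109036;  34068·a + 267034·b = -853344.
(Σt^2·t^2 = 4450, Σt^2·t^3 = 34068, Σt^3·t^3 = 267034, Σt^2·y = -109036, Σt^3·y = -853344.)
Determinant 4450·267034 − 34068² = 27672676.
a = ((-109036)·267034 − 34068·(-853344))/27672676 = -11148958/6918169; b = (4450·(-853344) − 34068·(-109036))/27672676 = -20685588/6918169.
At t = 0: ŷ = (-11148958/6918169)·(0) + (-20685588/6918169)·(0) = 0.

ŷ = 0.0000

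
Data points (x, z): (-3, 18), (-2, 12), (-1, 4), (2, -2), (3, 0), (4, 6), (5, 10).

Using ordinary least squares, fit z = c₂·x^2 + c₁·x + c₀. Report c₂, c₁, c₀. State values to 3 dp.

c₂ = 1.011, c₁ = -3.030, c₀ = 0.502

The normal system AᵀA·[c₂, c₁, c₀]ᵀ = Aᵀz is [[1076, 188, 68]; [188, 68, 8]; [68, 8, 7]]·[c₂, c₁, c₀]ᵀ = [552, -12, 48]ᵀ.
Inverting the 3×3 Gram matrix, [c₂, c₁, c₀]ᵀ = [1811/1792, -5429/1792, 225/448]ᵀ.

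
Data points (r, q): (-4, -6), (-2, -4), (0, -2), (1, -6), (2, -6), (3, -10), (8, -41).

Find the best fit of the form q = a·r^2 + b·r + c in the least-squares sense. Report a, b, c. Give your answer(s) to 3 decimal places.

Setting ∂/∂a … = 0 gives: 4466·a + 476·b + 98·c = -2856;  476·a + 98·b + 8·c = -344;  98·a + 8·b + 7·c = -75.
(Σr^2·r^2 = 4466, Σr^2·r = 476, Σr^2 = 98, Σr·r = 98, Σr = 8, Σ1 = 7, Σr^2·q = -2856, Σr·q = -344, Σq = -75.)
Solving the 3×3 system (Gaussian elimination) gives a = -16615/35607, b = -2726/2739, c = -36131/11869.

a = -0.467, b = -0.995, c = -3.044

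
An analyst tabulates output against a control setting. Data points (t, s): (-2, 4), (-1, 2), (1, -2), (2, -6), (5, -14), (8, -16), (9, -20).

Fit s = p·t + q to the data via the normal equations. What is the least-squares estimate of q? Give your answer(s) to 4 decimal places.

The normal equations are: 180·p + 22·q = -402;  22·p + 7·q = -52.
(Σt·t = 180, Σt = 22, Σ1 = 7, Σt·s = -402, Σs = -52.)
det = 180·7 − 22² = 776.
p = ((-402)·7 − 22·(-52))/776 = -835/388; q = (180·(-52) − 22·(-402))/776 = -129/194.

q = -0.6649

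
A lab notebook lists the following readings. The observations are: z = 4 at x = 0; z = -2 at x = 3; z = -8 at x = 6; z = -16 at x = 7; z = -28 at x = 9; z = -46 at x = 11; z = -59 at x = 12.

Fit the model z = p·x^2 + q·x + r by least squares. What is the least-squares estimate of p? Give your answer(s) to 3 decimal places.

From the data, Σx^2·x^2 = 45716, Σx^2·x = 4374, Σx^2 = 440, Σx·x = 440, Σx = 48, Σ1 = 7.
Moment sums: Σx^2·z = -17420, Σx·z = -1632, Σz = -155.
So MᵀM·[p, q, r]ᵀ = Mᵀz: [[45716, 4374, 440]; [4374, 440, 48]; [440, 48, 7]]·[p, q, r]ᵀ = [-17420, -1632, -155]ᵀ.
Row-reducing yields p = -137936/281561, q = 242754/281561, r = 1509/551.

p = -0.490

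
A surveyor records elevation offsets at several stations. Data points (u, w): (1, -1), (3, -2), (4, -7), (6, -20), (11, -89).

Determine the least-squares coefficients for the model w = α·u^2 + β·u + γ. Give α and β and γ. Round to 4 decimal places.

Entries of AᵀA: Σu^2·u^2 = 16275, Σu^2·u = 1639, Σu^2 = 183, Σu·u = 183, Σu = 25, Σ1 = 5.
Moment sums: Σu^2·w = -11620, Σu·w = -1134, Σw = -119.
Normal equations: [[16275, 1639, 183]; [1639, 183, 25]; [183, 25, 5]]·[α, β, γ]ᵀ = [-11620, -1134, -119]ᵀ.
Inverting the 3×3 Gram matrix, [α, β, γ]ᵀ = [-77777/78254, 243649/78254, -117026/39127]ᵀ.

α = -0.9939, β = 3.1136, γ = -2.9909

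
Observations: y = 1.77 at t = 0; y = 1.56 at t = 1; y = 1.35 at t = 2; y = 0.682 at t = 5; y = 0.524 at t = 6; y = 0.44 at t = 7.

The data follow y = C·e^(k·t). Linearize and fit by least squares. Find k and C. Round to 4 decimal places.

k = -0.2078, C = 1.8932

With ln yᵢ as the transformed response and tᵢ as the regressor:
XᵀX = [[115.0000, 21.0000]; [21.0000, 6]], rhs = [-10.4932, -0.5342]ᵀ  (here Σt = 21.0000, Σ(t)² = 115.0000, Σln y = -0.5342, Σt·ln y = -10.4932).
Δ = 115.0000·6 − (21.0000)² = 249.0000; k = (-10.4932·6 − 21.0000·-0.5342)/249.0000 = -0.20779, ln C = (115.0000·-0.5342 − 21.0000·-10.4932)/249.0000 = 0.63825, so C = exp(0.63825) = 1.89316.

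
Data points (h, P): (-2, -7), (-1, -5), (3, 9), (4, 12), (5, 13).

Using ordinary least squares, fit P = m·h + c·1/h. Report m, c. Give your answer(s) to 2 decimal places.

m = 2.65, c = 2.62

Compute the Gram sums: Σh·h = 55, Σh·1/h = 5, Σ1/h·1/h = 5269/3600.
Right-hand side: Σh·P = 159, Σ1/h·P = 171/10.
MᵀM·[m, c]ᵀ = MᵀP becomes [[55, 5]; [5, 5269/3600]]·[m, c]ᵀ = [159, 171/10]ᵀ.
Δ = 55·(5269/3600) − 5² = 39959/720.
m = (159·(5269/3600) − 5·(171/10))/(39959/720) = 529971/199795; c = (55·(171/10) − 5·159)/(39959/720) = 104760/39959.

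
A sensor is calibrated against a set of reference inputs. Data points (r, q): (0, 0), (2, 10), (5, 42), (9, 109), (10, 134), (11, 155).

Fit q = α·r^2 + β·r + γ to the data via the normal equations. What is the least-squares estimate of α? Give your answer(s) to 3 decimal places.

α = 0.969

MᵀM·[α, β, γ]ᵀ = Mᵀq reads: 31843·α + 3193·β + 331·γ = 42074;  3193·α + 331·β + 37·γ = 4256;  331·α + 37·β + 6·γ = 450.
Inverting the 3×3 Gram matrix, [α, β, γ]ᵀ = [67907/70048, 248203/70048, -527/1592]ᵀ.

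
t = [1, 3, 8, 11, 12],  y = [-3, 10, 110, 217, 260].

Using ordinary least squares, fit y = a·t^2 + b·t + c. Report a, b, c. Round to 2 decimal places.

a = 1.94, b = -1.31, c = -3.60

The normal system AᵀA·[a, b, c]ᵀ = Aᵀy is [[39555, 3599, 339]; [3599, 339, 35]; [339, 35, 5]]·[a, b, c]ᵀ = [70824, 6414, 594]ᵀ.
Solving the 3×3 system (Gaussian elimination) gives a = 132399/68224, b = -89445/68224, c = -122763/34112.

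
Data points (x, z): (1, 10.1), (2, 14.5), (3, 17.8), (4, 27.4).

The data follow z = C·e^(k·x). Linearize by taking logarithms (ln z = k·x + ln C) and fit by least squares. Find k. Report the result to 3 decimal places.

With ln zᵢ as the transformed response and xᵢ as the regressor:
Sums: Σx = 10.0000, Σ(x)² = 30.0000, Σln z = 11.1764, Σx·ln z = 29.5406.
Normal system: [[30.0000, 10.0000]; [10.0000, 4]]·[k, ln C]ᵀ = [29.5406, 11.1764]ᵀ.
Solving (det = 20.0000): k = 0.31991, ln C = 1.99434.

k = 0.320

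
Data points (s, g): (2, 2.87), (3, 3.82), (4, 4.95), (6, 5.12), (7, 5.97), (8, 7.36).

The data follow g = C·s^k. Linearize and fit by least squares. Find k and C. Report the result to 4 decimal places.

k = 0.6000, C = 1.9518

Let Y = ln g. Fitting Y = k·ln s + ln C by least squares:
Σln s = 8.9952, Σ(ln s)² = 14.9303, Σln g = 9.4099, Σln s·ln g = 14.9742.
Equations: 14.9303·k + 8.9952·ln C = 14.9742;  8.9952·k + 6·ln C = 9.4099.
Δ = 14.9303·6 − (8.9952)² = 8.6686; k = (14.9742·6 − 8.9952·9.4099)/8.6686 = 0.60003, ln C = (14.9303·9.4099 − 8.9952·14.9742)/8.6686 = 0.66875, so C = exp(0.66875) = 1.95180.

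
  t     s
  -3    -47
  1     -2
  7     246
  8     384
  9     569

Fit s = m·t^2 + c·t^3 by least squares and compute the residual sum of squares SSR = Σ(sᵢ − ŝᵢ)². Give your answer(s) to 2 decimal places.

SSR = 3.13

Compute the Gram sums: Σt^2·t^2 = 13140, Σt^2·t^3 = 108382, Σt^3·t^3 = 911964.
Moment sums: Σt^2·s = 82294, Σt^3·s = 697054.
So AᵀA·[m, c]ᵀ = Aᵀs: [[13140, 108382]; [108382, 911964]]·[m, c]ᵀ = [82294, 697054]ᵀ.
Determinant 13140·911964 − 108382² = 236549036.
m = (82294·911964 − 108382·697054)/236549036 = -124735303/59137259; c = (13140·697054 − 108382·82294)/236549036 = 60025313/59137259.
Residuals: -36149995/59137259, -53564528/59137259, 71113202/59137259, -41193408/59137259, -5793263/59137259; SSR = 185391194/59137259.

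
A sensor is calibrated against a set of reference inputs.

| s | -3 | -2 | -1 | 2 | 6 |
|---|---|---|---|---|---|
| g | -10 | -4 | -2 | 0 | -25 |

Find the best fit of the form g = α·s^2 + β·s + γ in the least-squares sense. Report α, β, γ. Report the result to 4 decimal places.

Normal-equation sums: Σs^2·s^2 = 1410, Σs^2·s = 188, Σs^2 = 54, Σs·s = 54, Σs = 2, Σ1 = 5.
For Xᵀg: Σs^2·g = -1008, Σs·g = -110, Σg = -41.
Row-reducing yields α = -18117/20371, β = 1602/1567, γ = 20291/20371.

α = -0.8894, β = 1.0223, γ = 0.9961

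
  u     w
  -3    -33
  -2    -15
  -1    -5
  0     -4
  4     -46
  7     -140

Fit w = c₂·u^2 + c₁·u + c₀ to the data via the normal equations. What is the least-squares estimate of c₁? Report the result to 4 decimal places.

XᵀX·[c₂, c₁, c₀]ᵀ = Xᵀw reads: 2755·c₂ + 371·c₁ + 79·c₀ = -7958;  371·c₂ + 79·c₁ + 5·c₀ = -1030;  79·c₂ + 5·c₁ + 6·c₀ = -243.
Inverting the 3×3 Gram matrix, [c₂, c₁, c₀]ᵀ = [-103569/35200, 33111/35200, -44767/17600]ᵀ.

c₁ = 0.9407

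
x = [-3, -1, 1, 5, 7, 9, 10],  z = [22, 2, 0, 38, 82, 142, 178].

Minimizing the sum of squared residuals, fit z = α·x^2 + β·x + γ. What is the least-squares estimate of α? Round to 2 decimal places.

MᵀM·[α, β, γ]ᵀ = Mᵀz reads: 19670·α + 2170·β + 266·γ = 34470;  2170·α + 266·β + 28·γ = 3754;  266·α + 28·β + 7·γ = 464.
Inverting the 3×3 Gram matrix, [α, β, γ]ᵀ = [8819/4452, -8467/4452, -1025/742]ᵀ.

α = 1.98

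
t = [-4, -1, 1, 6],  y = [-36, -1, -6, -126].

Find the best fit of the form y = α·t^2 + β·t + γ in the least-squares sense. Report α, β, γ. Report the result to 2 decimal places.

α = -2.98, β = -3.01, γ = -0.47

Compute the Gram sums: Σt^2·t^2 = 1554, Σt^2·t = 152, Σt^2 = 54, Σt·t = 54, Σt = 2, Σ1 = 4.
And Σt^2·y = -5119, Σt·y = -617, Σy = -169.
Row-reducing yields α = -3353/1124, β = -3385/1124, γ = -531/1124.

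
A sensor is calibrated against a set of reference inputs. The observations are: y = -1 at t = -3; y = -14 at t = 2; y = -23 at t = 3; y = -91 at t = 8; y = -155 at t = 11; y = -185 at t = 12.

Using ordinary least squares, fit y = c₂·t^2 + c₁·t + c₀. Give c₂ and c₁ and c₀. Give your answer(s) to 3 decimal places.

From the data, Σt^2·t^2 = 39651, Σt^2·t = 3579, Σt^2 = 351, Σt·t = 351, Σt = 33, Σ1 = 6.
For Aᵀy: Σt^2·y = -51491, Σt·y = -4747, Σy = -469.
Normal equations: [[39651, 3579, 351]; [3579, 351, 33]; [351, 33, 6]]·[c₂, c₁, c₀]ᵀ = [-51491, -4747, -469]ᵀ.
Inverting the 3×3 Gram matrix, [c₂, c₁, c₀]ᵀ = [-84019/87144, -297223/87144, -43653/14524]ᵀ.

c₂ = -0.964, c₁ = -3.411, c₀ = -3.006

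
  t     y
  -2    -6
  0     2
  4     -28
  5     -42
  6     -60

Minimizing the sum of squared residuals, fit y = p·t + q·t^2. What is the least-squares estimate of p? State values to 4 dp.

p = -0.3773

With design matrix X, XᵀX = [[81, 397]; [397, 2193]] and Xᵀy = [-670, -3682]ᵀ.
Δ = 81·2193 − 397² = 20024.
p = ((-670)·2193 − 397·(-3682))/20024 = -1889/5006; q = (81·(-3682) − 397·(-670))/20024 = -8063/5006.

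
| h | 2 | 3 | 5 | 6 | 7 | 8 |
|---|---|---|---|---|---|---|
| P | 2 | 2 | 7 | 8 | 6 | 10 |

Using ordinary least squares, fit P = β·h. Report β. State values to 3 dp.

Setting ∂/∂β … = 0 gives: 187·β = 215.
β = 215/187 = 1.14973.

β = 1.150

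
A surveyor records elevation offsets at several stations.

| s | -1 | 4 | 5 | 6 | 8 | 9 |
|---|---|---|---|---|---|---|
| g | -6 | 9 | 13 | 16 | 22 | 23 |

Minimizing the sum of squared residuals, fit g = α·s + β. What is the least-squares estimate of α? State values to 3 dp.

α = 2.995

Forming MᵀM = [[223, 31]; [31, 6]] and Mᵀg = [586, 77]ᵀ gives MᵀM·[α, β]ᵀ = Mᵀg.
det = 223·6 − 31² = 377.
α = (586·6 − 31·77)/377 = 1129/377; β = (223·77 − 31·586)/377 = -995/377.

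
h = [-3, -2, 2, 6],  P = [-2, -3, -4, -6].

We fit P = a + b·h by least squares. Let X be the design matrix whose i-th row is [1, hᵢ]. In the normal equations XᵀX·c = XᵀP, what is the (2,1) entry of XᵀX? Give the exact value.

3

Row 2 ↔ basis h, column 1 ↔ basis 1, so (XᵀX)_{2,1} = Σᵢ h = (-3)·(1) + (-2)·(1) + (2)·(1) + (6)·(1) = 3.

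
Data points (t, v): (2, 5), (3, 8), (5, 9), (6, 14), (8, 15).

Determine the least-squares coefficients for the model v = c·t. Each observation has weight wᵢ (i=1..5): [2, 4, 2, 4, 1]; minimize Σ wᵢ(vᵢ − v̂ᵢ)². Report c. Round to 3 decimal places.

c = 2.192

With design matrix X, XᵀWX = [[302]] and XᵀWv = [662]ᵀ.
Hence c = 662 / 302 ≈ 2.19205.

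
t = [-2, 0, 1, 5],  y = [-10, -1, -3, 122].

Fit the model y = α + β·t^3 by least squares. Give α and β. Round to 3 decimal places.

The normal system AᵀA·[α, β]ᵀ = Aᵀy is [[4, 118]; [118, 15690]]·[α, β]ᵀ = [108, 15327]ᵀ.
det = 4·15690 − 118² = 48836.
α = (108·15690 − 118·15327)/48836 = -57033/24418; β = (4·15327 − 118·108)/48836 = 12141/12209.

α = -2.336, β = 0.994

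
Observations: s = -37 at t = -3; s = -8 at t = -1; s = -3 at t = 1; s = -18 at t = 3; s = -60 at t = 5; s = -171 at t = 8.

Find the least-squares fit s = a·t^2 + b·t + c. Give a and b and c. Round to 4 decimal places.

Sums needed: Σt^2·t^2 = 4885, Σt^2·t = 637, Σt^2 = 109, Σt·t = 109, Σt = 13, Σ1 = 6.
Moment sums: Σt^2·s = -12950, Σt·s = -1606, Σs = -297.
Solving the 3×3 system (Gaussian elimination) gives a = -33728/11121, b = 34829/11121, c = -4409/3707.

a = -3.0328, b = 3.1318, c = -1.1894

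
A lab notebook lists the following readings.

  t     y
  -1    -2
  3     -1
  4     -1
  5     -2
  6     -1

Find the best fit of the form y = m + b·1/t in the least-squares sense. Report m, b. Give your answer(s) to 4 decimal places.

From the data, Σ1 = 5, Σ1/t = -1/20, Σ1/t·1/t = 4469/3600.
For Mᵀy: Σy = -7, Σ1/t·y = 17/20.
Determinant 5·(4469/3600) − (-1/20)² = 1396/225.
m = ((-7)·(4469/3600) − (-1/20)·(17/20))/(1396/225) = -15565/11168; b = (5·(17/20) − (-1/20)·(-7))/(1396/225) = 1755/2792.

m = -1.3937, b = 0.6286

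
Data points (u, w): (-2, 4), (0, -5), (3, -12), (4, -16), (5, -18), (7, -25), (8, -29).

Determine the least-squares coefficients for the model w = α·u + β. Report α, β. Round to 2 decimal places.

α = -3.14, β = -3.20

Sums needed: Σu·u = 167, Σu = 25, Σ1 = 7.
For Aᵀw: Σu·w = -605, Σw = -101.
AᵀA·[α, β]ᵀ = Aᵀw becomes [[167, 25]; [25, 7]]·[α, β]ᵀ = [-605, -101]ᵀ.
Eliminating β: 7·(row 1) − 25·(row 2) gives 544·α = 7·(-605) − 25·(-101) = -1710, so α = -855/272.
Then β = ((-101) − 25·(-855/272))/7 = -871/272.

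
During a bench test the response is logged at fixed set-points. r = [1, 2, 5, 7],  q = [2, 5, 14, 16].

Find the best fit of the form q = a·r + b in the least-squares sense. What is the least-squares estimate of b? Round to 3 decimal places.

b = 0.143

Forming XᵀX = [[79, 15]; [15, 4]] and Xᵀq = [194, 37]ᵀ gives XᵀX·[a, b]ᵀ = Xᵀq.
Δ = 79·4 − 15² = 91.
a = (194·4 − 15·37)/91 = 17/7; b = (79·37 − 15·194)/91 = 1/7.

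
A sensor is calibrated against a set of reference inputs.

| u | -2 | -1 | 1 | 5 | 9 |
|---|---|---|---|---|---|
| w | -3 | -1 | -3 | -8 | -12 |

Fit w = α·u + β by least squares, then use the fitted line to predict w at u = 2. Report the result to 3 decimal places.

ŵ = -5.019

XᵀX·[α, β]ᵀ = Xᵀw reads: 112·α + 12·β = -144;  12·α + 5·β = -27.
(Σu·u = 112, Σu = 12, Σ1 = 5, Σu·w = -144, Σw = -27.)
Eliminating β: 5·(row 1) − 12·(row 2) gives 416·α = 5·(-144) − 12·(-27) = -396, so α = -99/104.
Then β = ((-27) − 12·(-99/104))/5 = -81/26.
At u = 2: ŵ = (-99/104)·(2) + (-81/26)·(1) = -261/52.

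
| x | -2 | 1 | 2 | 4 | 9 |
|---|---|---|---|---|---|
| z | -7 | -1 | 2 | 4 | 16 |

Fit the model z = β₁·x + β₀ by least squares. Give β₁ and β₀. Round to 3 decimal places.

β₁ = 2.063, β₀ = -2.976

Forming MᵀM = [[106, 14]; [14, 5]] and Mᵀz = [177, 14]ᵀ gives MᵀM·[β₁, β₀]ᵀ = Mᵀz.
Determinant 106·5 − 14² = 334.
β₁ = (177·5 − 14·14)/334 = 689/334; β₀ = (106·14 − 14·177)/334 = -497/167.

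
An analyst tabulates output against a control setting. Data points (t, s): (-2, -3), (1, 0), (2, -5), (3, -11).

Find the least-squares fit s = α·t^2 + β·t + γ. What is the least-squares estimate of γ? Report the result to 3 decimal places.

Compute the Gram sums: Σt^2·t^2 = 114, Σt^2·t = 28, Σt^2 = 18, Σt·t = 18, Σt = 4, Σ1 = 4.
For Aᵀs: Σt^2·s = -131, Σt·s = -37, Σs = -19.
So AᵀA·[α, β, γ]ᵀ = Aᵀs: [[114, 28, 18]; [28, 18, 4]; [18, 4, 4]]·[α, β, γ]ᵀ = [-131, -37, -19]ᵀ.
Solving the 3×3 system (Gaussian elimination) gives α = -457/362, β = -139/362, γ = 238/181.

γ = 1.315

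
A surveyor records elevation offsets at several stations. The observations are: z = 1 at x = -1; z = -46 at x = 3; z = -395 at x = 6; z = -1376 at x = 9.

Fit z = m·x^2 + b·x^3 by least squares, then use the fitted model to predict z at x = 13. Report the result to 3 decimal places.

ẑ = -4221.204

The normal equations are: 7939·m + 67067·b = -126089;  67067·m + 578827·b = -1089667.
(Σx^2·x^2 = 7939, Σx^2·x^3 = 67067, Σx^3·x^3 = 578827, Σx^2·z = -126089, Σx^3·z = -1089667.)
Eliminating b: 578827·(row 1) − 67067·(row 2) gives 97325064·m = 578827·(-126089) − 67067·(-1089667) = 96979086, so m = 1795909/1802316.
Then b = ((-1089667) − 67067·(1795909/1802316))/578827 = -3601025/1802316.
At x = 13: ẑ = (1795909/1802316)·(169) + (-3601025/1802316)·(2197) = -1901985826/450579.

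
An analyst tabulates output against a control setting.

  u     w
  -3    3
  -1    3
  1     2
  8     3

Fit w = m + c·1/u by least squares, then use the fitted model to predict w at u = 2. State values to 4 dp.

Entries of AᵀA: Σ1 = 4, Σ1/u = -5/24, Σ1/u·1/u = 1225/576.
For Aᵀw: Σw = 11, Σ1/u·w = -13/8.
Normal equations: [[4, -5/24]; [-5/24, 1225/576]]·[m, c]ᵀ = [11, -13/8]ᵀ.
Determinant 4·(1225/576) − (-5/24)² = 1625/192.
m = (11·(1225/576) − (-5/24)·(-13/8))/(1625/192) = 2656/975; c = (4·(-13/8) − (-5/24)·11)/(1625/192) = -808/1625.
At u = 2: ŵ = (2656/975)·(1) + (-808/1625)·(1/2) = 12068/4875.

ŵ = 2.4755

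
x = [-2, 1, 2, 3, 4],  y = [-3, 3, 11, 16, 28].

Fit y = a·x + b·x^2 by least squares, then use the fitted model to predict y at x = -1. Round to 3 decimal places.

Normal-equation sums: Σx·x = 34, Σx·x^2 = 92, Σx^2·x^2 = 370.
And Σx·y = 191, Σx^2·y = 627.
So AᵀA·[a, b]ᵀ = Aᵀy: [[34, 92]; [92, 370]]·[a, b]ᵀ = [191, 627]ᵀ.
det = 34·370 − 92² = 4116.
a = (191·370 − 92·627)/4116 = 6493/2058; b = (34·627 − 92·191)/4116 = 1873/2058.
At x = -1: ŷ = (6493/2058)·(-1) + (1873/2058)·(1) = -110/49.

ŷ = -2.245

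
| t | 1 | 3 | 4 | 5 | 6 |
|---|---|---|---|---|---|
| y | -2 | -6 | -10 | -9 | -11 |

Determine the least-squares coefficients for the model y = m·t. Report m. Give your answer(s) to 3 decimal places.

Normal-equation sums: Σt·t = 87.
For Aᵀy: Σt·y = -171.
AᵀA·[m]ᵀ = Aᵀy becomes [[87]]·[m]ᵀ = [-171]ᵀ.
m = (-171)/87 = -1.96552.

m = -1.966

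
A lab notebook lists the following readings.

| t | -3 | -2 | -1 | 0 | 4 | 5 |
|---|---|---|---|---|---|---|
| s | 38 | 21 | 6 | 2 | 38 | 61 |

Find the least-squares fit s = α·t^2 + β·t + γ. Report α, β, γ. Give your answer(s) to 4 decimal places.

α = 3.0261, β = -3.1361, γ = 1.4951

Entries of MᵀM: Σt^2·t^2 = 979, Σt^2·t = 153, Σt^2 = 55, Σt·t = 55, Σt = 3, Σ1 = 6.
Right-hand side: Σt^2·s = 2565, Σt·s = 295, Σs = 166.
So MᵀM·[α, β, γ]ᵀ = Mᵀs: [[979, 153, 55]; [153, 55, 3]; [55, 3, 6]]·[α, β, γ]ᵀ = [2565, 295, 166]ᵀ.
Row-reducing yields α = 87637/28960, β = -90821/28960, γ = 21649/14480.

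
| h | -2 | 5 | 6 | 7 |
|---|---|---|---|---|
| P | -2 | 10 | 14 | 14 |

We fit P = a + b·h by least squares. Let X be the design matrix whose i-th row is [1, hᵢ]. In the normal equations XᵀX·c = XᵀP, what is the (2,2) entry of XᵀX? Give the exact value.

Row 2 ↔ basis h, column 2 ↔ basis h, so (XᵀX)_{2,2} = Σᵢ (h)·(h) = (-2)·(-2) + (5)·(5) + (6)·(6) + (7)·(7) = 114.

114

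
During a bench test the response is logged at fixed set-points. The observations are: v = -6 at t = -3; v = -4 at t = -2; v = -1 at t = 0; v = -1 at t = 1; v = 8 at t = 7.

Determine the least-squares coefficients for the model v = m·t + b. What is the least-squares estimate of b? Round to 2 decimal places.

Setting ∂/∂m … = 0 gives: 63·m + 3·b = 81;  3·m + 5·b = -4.
(Σt·t = 63, Σt = 3, Σ1 = 5, Σt·v = 81, Σv = -4.)
Determinant 63·5 − 3² = 306.
m = (81·5 − 3·(-4))/306 = 139/102; b = (63·(-4) − 3·81)/306 = -55/34.

b = -1.62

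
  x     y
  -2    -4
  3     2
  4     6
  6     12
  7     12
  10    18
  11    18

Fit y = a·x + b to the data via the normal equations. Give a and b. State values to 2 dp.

Sums needed: Σx·x = 335, Σx = 39, Σ1 = 7.
And Σx·y = 572, Σy = 64.
Normal equations: [[335, 39]; [39, 7]]·[a, b]ᵀ = [572, 64]ᵀ.
det = 335·7 − 39² = 824.
a = (572·7 − 39·64)/824 = 377/206; b = (335·64 − 39·572)/824 = -217/206.

a = 1.83, b = -1.05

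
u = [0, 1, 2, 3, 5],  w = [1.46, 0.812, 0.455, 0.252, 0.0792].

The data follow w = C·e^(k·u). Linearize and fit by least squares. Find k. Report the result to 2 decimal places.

k = -0.58

Taking logs, ln w = k·u + ln C, so regress ln w on u.
Over the data: Σu = 11.0000, Σ(u)² = 39.0000, Σln w = -4.5314, Σu·ln w = -18.5970.
Normal system: [[39.0000, 11.0000]; [11.0000, 5]]·[k, ln C]ᵀ = [-18.5970, -4.5314]ᵀ.
Slope k = (n·Σu·ln w − Σu·Σln w)/(n·Σ(u)² − (Σu)²) = (5·-18.5970 − 11.0000·-4.5314)/74.0000 = -0.58297; ln C = (Σln w − k·Σu)/n = 0.37626.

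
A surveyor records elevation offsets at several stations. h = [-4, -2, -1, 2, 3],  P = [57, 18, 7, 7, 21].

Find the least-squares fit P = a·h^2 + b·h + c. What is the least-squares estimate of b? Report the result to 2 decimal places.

b = -2.39

Setting ∂/∂a … = 0 gives: 370·a + (-38)·b + 34·c = 1208;  (-38)·a + 34·b + (-2)·c = -194;  34·a + (-2)·b + 5·c = 110.
(Σh^2·h^2 = 370, Σh^2·h = -38, Σh^2 = 34, Σh·h = 34, Σh = -2, Σ1 = 5, Σh^2·P = 1208, Σh·P = -194, ΣP = 110.)
Row-reducing yields a = 14515/5016, b = -11995/5016, c = 571/418.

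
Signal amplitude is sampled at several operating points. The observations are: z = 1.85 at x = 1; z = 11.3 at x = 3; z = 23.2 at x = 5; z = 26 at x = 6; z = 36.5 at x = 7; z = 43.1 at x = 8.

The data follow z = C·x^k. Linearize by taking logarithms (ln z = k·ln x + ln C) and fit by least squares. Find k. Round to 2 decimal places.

Taking logs, ln z = k·ln x + ln C, so regress ln z on ln x.
Σln x = 8.5252, Σ(ln x)² = 15.1183, Σln z = 16.8031, Σln x·ln z = 28.3880.
Normal system: [[15.1183, 8.5252]; [8.5252, 6]]·[k, ln C]ᵀ = [28.3880, 16.8031]ᵀ.
Solving (det = 18.0313): k = 1.50179, ln C = 0.66668.

k = 1.50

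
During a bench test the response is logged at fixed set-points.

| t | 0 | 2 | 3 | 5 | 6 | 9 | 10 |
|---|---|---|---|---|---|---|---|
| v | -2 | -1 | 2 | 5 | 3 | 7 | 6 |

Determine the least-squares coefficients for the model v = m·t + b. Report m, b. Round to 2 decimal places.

m = 0.88, b = -1.52

Normal-equation sums: Σt·t = 255, Σt = 35, Σ1 = 7.
Right-hand side: Σt·v = 170, Σv = 20.
AᵀA·[m, b]ᵀ = Aᵀv becomes [[255, 35]; [35, 7]]·[m, b]ᵀ = [170, 20]ᵀ.
Determinant 255·7 − 35² = 560.
m = (170·7 − 35·20)/560 = 7/8; b = (255·20 − 35·170)/560 = -85/56.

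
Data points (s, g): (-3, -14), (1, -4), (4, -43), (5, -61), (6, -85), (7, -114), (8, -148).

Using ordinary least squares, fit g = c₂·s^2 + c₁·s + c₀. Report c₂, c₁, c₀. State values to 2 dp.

Setting ∂/∂c₂ … = 0 gives: 8756·c₂ + 1234·c₁ + 200·c₀ = -20461;  1234·c₂ + 200·c₁ + 28·c₀ = -2931;  200·c₂ + 28·c₁ + 7·c₀ = -469.
(Σs^2·s^2 = 8756, Σs^2·s = 1234, Σs^2 = 200, Σs·s = 200, Σs = 28, Σ1 = 7, Σs^2·g = -20461, Σs·g = -2931, Σg = -469.)
Inverting the 3×3 Gram matrix, [c₂, c₁, c₀]ᵀ = [-572243/277602, -505871/277602, -37675/46267]ᵀ.

c₂ = -2.06, c₁ = -1.82, c₀ = -0.81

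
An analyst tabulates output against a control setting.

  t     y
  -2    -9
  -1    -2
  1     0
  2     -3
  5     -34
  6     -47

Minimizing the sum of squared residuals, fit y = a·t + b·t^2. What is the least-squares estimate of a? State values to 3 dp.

From the data, Σt·t = 71, Σt·t^2 = 341, Σt^2·t^2 = 1955.
For Aᵀy: Σt·y = -438, Σt^2·y = -2592.
Normal equations: [[71, 341]; [341, 1955]]·[a, b]ᵀ = [-438, -2592]ᵀ.
det = 71·1955 − 341² = 22524.
a = ((-438)·1955 − 341·(-2592))/22524 = 4597/3754; b = (71·(-2592) − 341·(-438))/22524 = -5779/3754.

a = 1.225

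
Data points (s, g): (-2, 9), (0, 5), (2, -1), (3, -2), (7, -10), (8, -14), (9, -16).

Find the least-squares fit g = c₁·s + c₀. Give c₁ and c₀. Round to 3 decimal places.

c₁ = -2.247, c₀ = 4.525

Setting ∂/∂c₁ … = 0 gives: 211·c₁ + 27·c₀ = -352;  27·c₁ + 7·c₀ = -29.
(Σs·s = 211, Σs = 27, Σ1 = 7, Σs·g = -352, Σg = -29.)
det = 211·7 − 27² = 748.
c₁ = ((-352)·7 − 27·(-29))/748 = -1681/748; c₀ = (211·(-29) − 27·(-352))/748 = 3385/748.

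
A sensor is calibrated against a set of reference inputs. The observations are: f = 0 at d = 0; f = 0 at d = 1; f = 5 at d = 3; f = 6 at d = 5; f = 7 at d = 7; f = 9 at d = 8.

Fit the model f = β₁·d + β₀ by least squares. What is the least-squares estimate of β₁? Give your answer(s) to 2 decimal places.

Compute the Gram sums: Σd·d = 148, Σd = 24, Σ1 = 6.
Right-hand side: Σd·f = 166, Σf = 27.
Normal equations: [[148, 24]; [24, 6]]·[β₁, β₀]ᵀ = [166, 27]ᵀ.
Determinant 148·6 − 24² = 312.
β₁ = (166·6 − 24·27)/312 = 29/26; β₀ = (148·27 − 24·166)/312 = 1/26.

β₁ = 1.12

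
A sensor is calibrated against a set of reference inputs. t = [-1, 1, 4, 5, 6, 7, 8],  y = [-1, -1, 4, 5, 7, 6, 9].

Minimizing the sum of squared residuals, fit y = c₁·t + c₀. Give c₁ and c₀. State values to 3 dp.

The normal equations are: 192·c₁ + 30·c₀ = 197;  30·c₁ + 7·c₀ = 29.
(Σt·t = 192, Σt = 30, Σ1 = 7, Σt·y = 197, Σy = 29.)
Determinant 192·7 − 30² = 444.
c₁ = (197·7 − 30·29)/444 = 509/444; c₀ = (192·29 − 30·197)/444 = -57/74.

c₁ = 1.146, c₀ = -0.770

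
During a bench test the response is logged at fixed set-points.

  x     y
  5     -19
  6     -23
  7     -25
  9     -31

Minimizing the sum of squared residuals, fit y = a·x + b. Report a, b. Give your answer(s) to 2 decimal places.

a = -2.91, b = -4.83

Setting ∂/∂a … = 0 gives: 191·a + 27·b = -687;  27·a + 4·b = -98.
Eliminating b: 4·(row 1) − 27·(row 2) gives 35·a = 4·(-687) − 27·(-98) = -102, so a = -102/35.
Then b = ((-98) − 27·(-102/35))/4 = -169/35.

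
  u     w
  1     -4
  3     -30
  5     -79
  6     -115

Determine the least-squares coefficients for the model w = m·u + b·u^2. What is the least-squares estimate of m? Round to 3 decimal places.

With design matrix M, MᵀM = [[71, 369]; [369, 2003]] and Mᵀw = [-1179, -6389]ᵀ.
Δ = 71·2003 − 369² = 6052.
m = ((-1179)·2003 − 369·(-6389))/6052 = -999/1513; b = (71·(-6389) − 369·(-1179))/6052 = -4642/1513.

m = -0.660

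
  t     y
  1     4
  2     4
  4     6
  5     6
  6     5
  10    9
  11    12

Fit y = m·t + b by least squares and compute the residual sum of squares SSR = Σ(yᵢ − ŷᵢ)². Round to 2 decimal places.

Normal-equation sums: Σt·t = 303, Σt = 39, Σ1 = 7.
For Xᵀy: Σt·y = 318, Σy = 46.
det = 303·7 − 39² = 600.
m = (318·7 − 39·46)/600 = 18/25; b = (303·46 − 39·318)/600 = 64/25.
Residuals: 18/25, 0, 14/25, -4/25, -47/25, -19/25, 38/25; SSR = 182/25.

SSR = 7.28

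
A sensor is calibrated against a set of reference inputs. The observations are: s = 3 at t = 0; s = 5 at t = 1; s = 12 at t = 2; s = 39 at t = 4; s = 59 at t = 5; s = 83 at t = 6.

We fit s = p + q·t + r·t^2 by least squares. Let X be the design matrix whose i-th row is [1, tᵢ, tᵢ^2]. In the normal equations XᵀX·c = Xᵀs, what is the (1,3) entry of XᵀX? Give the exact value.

Row 1 ↔ basis 1, column 3 ↔ basis t^2, so (XᵀX)_{1,3} = Σᵢ t^2 = (1)·(0) + (1)·(1) + (1)·(4) + (1)·(16) + (1)·(25) + (1)·(36) = 82.

82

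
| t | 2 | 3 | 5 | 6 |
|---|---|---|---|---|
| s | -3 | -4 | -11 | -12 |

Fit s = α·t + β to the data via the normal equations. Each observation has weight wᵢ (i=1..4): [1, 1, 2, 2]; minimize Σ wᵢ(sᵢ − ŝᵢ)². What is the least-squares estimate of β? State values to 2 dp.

β = 2.33

Compute the Gram sums: Σwᵢ·t·t = 135, Σwᵢ·t = 27, Σwᵢ·1 = 6.
Moment sums: Σwᵢ·t·s = -272, Σwᵢ·s = -53.
So MᵀWM·[α, β]ᵀ = MᵀWs: [[135, 27]; [27, 6]]·[α, β]ᵀ = [-272, -53]ᵀ.
det = 135·6 − 27² = 81.
α = ((-272)·6 − 27·(-53))/81 = -67/27; β = (135·(-53) − 27·(-272))/81 = 7/3.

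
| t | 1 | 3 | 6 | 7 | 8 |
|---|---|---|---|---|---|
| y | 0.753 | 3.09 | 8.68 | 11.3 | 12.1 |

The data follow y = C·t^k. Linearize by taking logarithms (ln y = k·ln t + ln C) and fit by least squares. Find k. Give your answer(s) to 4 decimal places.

k = 1.3688

With ln yᵢ as the transformed response and ln tᵢ as the regressor:
Σln t = 6.9157, Σ(ln t)² = 12.5280, Σln y = 7.9235, Σln t·ln y = 15.0144.
Normal system: [[12.5280, 6.9157]; [6.9157, 5]]·[k, ln C]ᵀ = [15.0144, 7.9235]ᵀ.
Δ = 12.5280·5 − (6.9157)² = 14.8127; k = (15.0144·5 − 6.9157·7.9235)/14.8127 = 1.36876, ln C = (12.5280·7.9235 − 6.9157·15.0144)/14.8127 = -0.30849.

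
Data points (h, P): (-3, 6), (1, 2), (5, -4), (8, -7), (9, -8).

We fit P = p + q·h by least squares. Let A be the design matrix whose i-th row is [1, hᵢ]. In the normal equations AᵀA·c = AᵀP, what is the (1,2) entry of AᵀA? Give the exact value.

Row 1 ↔ basis 1, column 2 ↔ basis h, so (AᵀA)_{1,2} = Σᵢ h = (1)·(-3) + (1)·(1) + (1)·(5) + (1)·(8) + (1)·(9) = 20.

20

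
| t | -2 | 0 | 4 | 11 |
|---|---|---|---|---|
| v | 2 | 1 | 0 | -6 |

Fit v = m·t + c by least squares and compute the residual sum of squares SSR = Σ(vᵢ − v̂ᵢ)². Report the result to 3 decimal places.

SSR = 1.990

AᵀA·[m, c]ᵀ = Aᵀv reads: 141·m + 13·c = -70;  13·m + 4·c = -3.
Δ = 141·4 − 13² = 395.
m = ((-70)·4 − 13·(-3))/395 = -241/395; c = (141·(-3) − 13·(-70))/395 = 487/395.
Residuals: -179/395, -92/395, 477/395, -206/395; SSR = 786/395.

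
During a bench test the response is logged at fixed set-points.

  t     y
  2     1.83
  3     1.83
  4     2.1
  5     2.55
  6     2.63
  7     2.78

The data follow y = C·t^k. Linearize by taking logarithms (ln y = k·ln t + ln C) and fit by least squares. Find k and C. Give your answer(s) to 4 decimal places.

k = 0.3802, C = 1.3133

Let Y = ln y. Fitting Y = k·ln t + ln C by least squares:
XᵀX = [[13.1965, 8.5252]; [8.5252, 6]], rhs = [7.3401, 4.8761]ᵀ  (here Σln t = 8.5252, Σ(ln t)² = 13.1965, Σln y = 4.8761, Σln t·ln y = 7.3401).
Δ = 13.1965·6 − (8.5252)² = 6.5005; k = (7.3401·6 − 8.5252·4.8761)/6.5005 = 0.38016, ln C = (13.1965·4.8761 − 8.5252·7.3401)/6.5005 = 0.27254, so C = exp(0.27254) = 1.31329.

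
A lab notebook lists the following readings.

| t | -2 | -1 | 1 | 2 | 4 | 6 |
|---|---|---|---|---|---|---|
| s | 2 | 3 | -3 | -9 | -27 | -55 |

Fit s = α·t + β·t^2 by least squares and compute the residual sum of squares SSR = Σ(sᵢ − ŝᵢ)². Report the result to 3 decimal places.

SSR = 4.390

The normal equations are: 62·α + 280·β = -466;  280·α + 1586·β = -2440.
det = 62·1586 − 280² = 19932.
α = ((-466)·1586 − 280·(-2440))/19932 = -13969/4983; β = (62·(-2440) − 280·(-466))/19932 = -5200/4983.
Residuals: 2828/4983, 2060/1661, 4220/4983, 1297/1661, 4535/4983, -1017/1661; SSR = 21877/4983.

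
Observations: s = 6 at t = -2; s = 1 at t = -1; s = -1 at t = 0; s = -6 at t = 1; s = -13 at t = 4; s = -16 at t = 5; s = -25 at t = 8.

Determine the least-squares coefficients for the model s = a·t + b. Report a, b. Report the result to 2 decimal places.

Setting ∂/∂a … = 0 gives: 111·a + 15·b = -351;  15·a + 7·b = -54.
(Σt·t = 111, Σt = 15, Σ1 = 7, Σt·s = -351, Σs = -54.)
det = 111·7 − 15² = 552.
a = ((-351)·7 − 15·(-54))/552 = -549/184; b = (111·(-54) − 15·(-351))/552 = -243/184.

a = -2.98, b = -1.32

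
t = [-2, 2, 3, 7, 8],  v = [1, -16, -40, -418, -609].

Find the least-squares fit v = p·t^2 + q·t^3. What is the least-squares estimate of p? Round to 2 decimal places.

Compute the Gram sums: Σt^2·t^2 = 6610, Σt^2·t^3 = 49818, Σt^3·t^3 = 380650.
For Mᵀv: Σt^2·v = -59878, Σt^3·v = -456398.
Normal equations: [[6610, 49818]; [49818, 380650]]·[p, q]ᵀ = [-59878, -456398]ᵀ.
det = 6610·380650 − 49818² = 34263376.
p = ((-59878)·380650 − 49818·(-456398))/34263376 = -151427/93107; q = (6610·(-456398) − 49818·(-59878))/34263376 = -2111786/2141461.

p = -1.63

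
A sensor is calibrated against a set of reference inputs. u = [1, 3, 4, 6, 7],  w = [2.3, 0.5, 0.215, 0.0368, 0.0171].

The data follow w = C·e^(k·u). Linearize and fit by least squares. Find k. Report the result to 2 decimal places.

Linearized form: ln w = k·u + ln C. From the 5 transformed points,
Sums: Σu = 21.0000, Σ(u)² = 111.0000, Σln w = -8.7683, Σu·ln w = -55.6893.
Normal system: [[111.0000, 21.0000]; [21.0000, 5]]·[k, ln C]ᵀ = [-55.6893, -8.7683]ᵀ.
Solving (det = 114.0000): k = -0.82730, ln C = 1.72101.

k = -0.83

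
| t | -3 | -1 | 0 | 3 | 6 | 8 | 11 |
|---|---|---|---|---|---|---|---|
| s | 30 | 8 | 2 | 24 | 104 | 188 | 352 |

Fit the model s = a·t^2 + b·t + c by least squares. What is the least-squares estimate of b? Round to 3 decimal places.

b = -0.767

The normal system AᵀA·[a, b, c]ᵀ = Aᵀs is [[20196, 2058, 240]; [2058, 240, 24]; [240, 24, 7]]·[a, b, c]ᵀ = [58862, 5974, 708]ᵀ.
Row-reducing yields a = 626765/211083, b = -161833/211083, c = 138436/70361.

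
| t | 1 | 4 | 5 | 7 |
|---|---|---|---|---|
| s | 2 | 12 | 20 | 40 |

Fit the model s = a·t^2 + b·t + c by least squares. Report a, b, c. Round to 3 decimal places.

a = 0.967, b = -1.380, c = 2.373

Compute the Gram sums: Σt^2·t^2 = 3283, Σt^2·t = 533, Σt^2 = 91, Σt·t = 91, Σt = 17, Σ1 = 4.
For Aᵀs: Σt^2·s = 2654, Σt·s = 430, Σs = 74.
Row-reducing yields a = 29/30, b = -69/50, c = 178/75.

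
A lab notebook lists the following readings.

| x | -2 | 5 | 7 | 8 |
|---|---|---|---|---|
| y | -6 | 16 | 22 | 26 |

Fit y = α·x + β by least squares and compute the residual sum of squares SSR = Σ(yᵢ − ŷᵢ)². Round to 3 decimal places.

SSR = 0.361

Normal-equation sums: Σx·x = 142, Σx = 18, Σ1 = 4.
Right-hand side: Σx·y = 454, Σy = 58.
Normal equations: [[142, 18]; [18, 4]]·[α, β]ᵀ = [454, 58]ᵀ.
Δ = 142·4 − 18² = 244.
α = (454·4 − 18·58)/244 = 193/61; β = (142·58 − 18·454)/244 = 16/61.
Residuals: 4/61, -5/61, -25/61, 26/61; SSR = 22/61.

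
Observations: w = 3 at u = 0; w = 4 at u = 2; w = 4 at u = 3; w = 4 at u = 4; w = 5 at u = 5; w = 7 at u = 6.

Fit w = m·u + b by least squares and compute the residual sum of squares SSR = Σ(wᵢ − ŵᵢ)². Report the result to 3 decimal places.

Compute the Gram sums: Σu·u = 90, Σu = 20, Σ1 = 6.
Moment sums: Σu·w = 103, Σw = 27.
Determinant 90·6 − 20² = 140.
m = (103·6 − 20·27)/140 = 39/70; b = (90·27 − 20·103)/140 = 37/14.
Residuals: 5/14, 17/70, -11/35, -61/70, -3/7, 71/70; SSR = 79/35.

SSR = 2.257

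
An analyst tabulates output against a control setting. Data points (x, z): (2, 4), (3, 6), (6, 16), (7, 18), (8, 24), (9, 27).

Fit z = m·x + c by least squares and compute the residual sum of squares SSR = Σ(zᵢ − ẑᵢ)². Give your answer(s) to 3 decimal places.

SSR = 5.416

The normal equations are: 243·m + 35·c = 683;  35·m + 6·c = 95.
(Σx·x = 243, Σx = 35, Σ1 = 6, Σx·z = 683, Σz = 95.)
Δ = 243·6 − 35² = 233.
m = (683·6 − 35·95)/233 = 773/233; c = (243·95 − 35·683)/233 = -820/233.
Residuals: 206/233, -101/233, -90/233, -397/233, 228/233, 154/233; SSR = 1262/233.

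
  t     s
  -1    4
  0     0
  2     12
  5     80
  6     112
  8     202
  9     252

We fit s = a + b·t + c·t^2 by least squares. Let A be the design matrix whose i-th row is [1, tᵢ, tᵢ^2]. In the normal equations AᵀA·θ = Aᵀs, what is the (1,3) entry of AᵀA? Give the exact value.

Row 1 ↔ basis 1, column 3 ↔ basis t^2, so (AᵀA)_{1,3} = Σᵢ t^2 = (1)·(1) + (1)·(0) + (1)·(4) + (1)·(25) + (1)·(36) + (1)·(64) + (1)·(81) = 211.

211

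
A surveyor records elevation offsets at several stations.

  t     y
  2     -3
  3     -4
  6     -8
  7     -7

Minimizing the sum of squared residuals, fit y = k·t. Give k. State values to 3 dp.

From the data, Σt·t = 98.
For Xᵀy: Σt·y = -115.
k = (-115)/98 = -1.17347.

k = -1.173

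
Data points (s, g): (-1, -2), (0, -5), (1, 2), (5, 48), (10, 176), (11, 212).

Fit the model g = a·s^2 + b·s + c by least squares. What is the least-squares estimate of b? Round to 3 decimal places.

b = 2.195

With design matrix X, XᵀX = [[25268, 2456, 248]; [2456, 248, 26]; [248, 26, 6]] and Xᵀg = [44452, 4336, 431]ᵀ.
Inverting the 3×3 Gram matrix, [a, b, c]ᵀ = [3488/2219, 9741/4438, -5878/2219]ᵀ.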